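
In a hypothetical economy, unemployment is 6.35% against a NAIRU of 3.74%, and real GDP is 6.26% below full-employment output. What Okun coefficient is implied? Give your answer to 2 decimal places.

β ≈ 2.40

Okun's law: output gap = -β × (u - u*).
-6.26 = -β × (6.35 - 3.74) = -β × 2.61, so β = 6.26/2.61 = 2.40.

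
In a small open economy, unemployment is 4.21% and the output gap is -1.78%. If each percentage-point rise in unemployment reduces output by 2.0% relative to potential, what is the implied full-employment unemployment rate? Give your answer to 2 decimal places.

3.32%

From Okun's law, u - u* = -(output gap)/β = -(-1.78)/2.0 = 0.89 points.
So u* = 4.21 - 0.89 = 3.32%.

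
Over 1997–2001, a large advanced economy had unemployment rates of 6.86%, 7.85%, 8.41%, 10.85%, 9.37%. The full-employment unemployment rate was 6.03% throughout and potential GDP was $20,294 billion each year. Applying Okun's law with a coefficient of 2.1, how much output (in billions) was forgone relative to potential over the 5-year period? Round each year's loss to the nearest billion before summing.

$5,621 billion

Year 1997: gap = -2.1 × (6.86 - 6.03) = -1.743%, loss ≈ 20294 × 1.743/100 ≈ 354.
Year 1998: gap = -2.1 × (7.85 - 6.03) = -3.822%, loss ≈ 20294 × 3.822/100 ≈ 776.
Year 1999: gap = -2.1 × (8.41 - 6.03) = -4.998%, loss ≈ 20294 × 4.998/100 ≈ 1014.
Year 2000: gap = -2.1 × (10.85 - 6.03) = -10.122%, loss ≈ 20294 × 10.122/100 ≈ 2054.
Year 2001: gap = -2.1 × (9.37 - 6.03) = -7.014%, loss ≈ 20294 × 7.014/100 ≈ 1423.
Total lost output = 354 + 776 + 1014 + 2054 + 1423 = 5621 billion.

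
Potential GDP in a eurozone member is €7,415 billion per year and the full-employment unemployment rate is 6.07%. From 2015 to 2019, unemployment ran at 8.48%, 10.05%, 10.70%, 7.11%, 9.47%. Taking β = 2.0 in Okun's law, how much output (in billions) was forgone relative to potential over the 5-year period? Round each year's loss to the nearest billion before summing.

Year 2015: gap = -2.0 × (8.48 - 6.07) = -4.82%, loss ≈ 7415 × 4.82/100 ≈ 357.
Year 2016: gap = -2.0 × (10.05 - 6.07) = -7.96%, loss ≈ 7415 × 7.96/100 ≈ 590.
Year 2017: gap = -2.0 × (10.7 - 6.07) = -9.26%, loss ≈ 7415 × 9.26/100 ≈ 687.
Year 2018: gap = -2.0 × (7.11 - 6.07) = -2.08%, loss ≈ 7415 × 2.08/100 ≈ 154.
Year 2019: gap = -2.0 × (9.47 - 6.07) = -6.8%, loss ≈ 7415 × 6.8/100 ≈ 504.
Total lost output = 357 + 590 + 687 + 154 + 504 = 2292 billion.

€2,292 billion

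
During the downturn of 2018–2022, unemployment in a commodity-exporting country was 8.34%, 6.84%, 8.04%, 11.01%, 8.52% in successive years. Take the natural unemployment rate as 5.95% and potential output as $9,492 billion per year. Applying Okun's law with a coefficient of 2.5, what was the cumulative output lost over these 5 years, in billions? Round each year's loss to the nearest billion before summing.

Year 2018: gap = -2.5 × (8.34 - 5.95) = -5.975%, loss ≈ 9492 × 5.975/100 ≈ 567.
Year 2019: gap = -2.5 × (6.84 - 5.95) = -2.225%, loss ≈ 9492 × 2.225/100 ≈ 211.
Year 2020: gap = -2.5 × (8.04 - 5.95) = -5.225%, loss ≈ 9492 × 5.225/100 ≈ 496.
Year 2021: gap = -2.5 × (11.01 - 5.95) = -12.65%, loss ≈ 9492 × 12.65/100 ≈ 1201.
Year 2022: gap = -2.5 × (8.52 - 5.95) = -6.425%, loss ≈ 9492 × 6.425/100 ≈ 610.
Total lost output = 567 + 211 + 496 + 1201 + 610 = 3085 billion.

$3,085 billion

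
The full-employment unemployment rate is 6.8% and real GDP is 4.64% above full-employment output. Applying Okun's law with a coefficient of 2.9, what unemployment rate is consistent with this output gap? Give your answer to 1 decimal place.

5.2%

From Okun's law, u - u* = -(output gap)/β = -(4.64)/2.9 = -1.6 points.
So u = 6.8 - 1.6 = 5.2%.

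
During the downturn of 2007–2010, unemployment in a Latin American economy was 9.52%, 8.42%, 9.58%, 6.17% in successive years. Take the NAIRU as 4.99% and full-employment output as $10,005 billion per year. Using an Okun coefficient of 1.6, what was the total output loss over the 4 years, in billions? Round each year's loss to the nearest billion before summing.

$2,198 billion

Year 2007: gap = -1.6 × (9.52 - 4.99) = -7.248%, loss ≈ 10005 × 7.248/100 ≈ 725.
Year 2008: gap = -1.6 × (8.42 - 4.99) = -5.488%, loss ≈ 10005 × 5.488/100 ≈ 549.
Year 2009: gap = -1.6 × (9.58 - 4.99) = -7.344%, loss ≈ 10005 × 7.344/100 ≈ 735.
Year 2010: gap = -1.6 × (6.17 - 4.99) = -1.888%, loss ≈ 10005 × 1.888/100 ≈ 189.
Total lost output = 725 + 549 + 735 + 189 = 2198 billion.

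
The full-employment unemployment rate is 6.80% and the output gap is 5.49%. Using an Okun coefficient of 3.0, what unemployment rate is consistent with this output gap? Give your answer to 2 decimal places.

From Okun's law, u - u* = -(output gap)/β = -(5.49)/3.0 = -1.83 points.
So u = 6.8 - 1.83 = 4.97%.

4.97%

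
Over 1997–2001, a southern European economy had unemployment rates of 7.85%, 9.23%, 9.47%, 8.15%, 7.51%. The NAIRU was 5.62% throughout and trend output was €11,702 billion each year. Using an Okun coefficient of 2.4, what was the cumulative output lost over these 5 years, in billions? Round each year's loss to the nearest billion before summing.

Year 1997: gap = -2.4 × (7.85 - 5.62) = -5.352%, loss ≈ 11702 × 5.352/100 ≈ 626.
Year 1998: gap = -2.4 × (9.23 - 5.62) = -8.664%, loss ≈ 11702 × 8.664/100 ≈ 1014.
Year 1999: gap = -2.4 × (9.47 - 5.62) = -9.24%, loss ≈ 11702 × 9.24/100 ≈ 1081.
Year 2000: gap = -2.4 × (8.15 - 5.62) = -6.072%, loss ≈ 11702 × 6.072/100 ≈ 711.
Year 2001: gap = -2.4 × (7.51 - 5.62) = -4.536%, loss ≈ 11702 × 4.536/100 ≈ 531.
Total lost output = 626 + 1014 + 1081 + 711 + 531 = 3963 billion.

€3,963 billion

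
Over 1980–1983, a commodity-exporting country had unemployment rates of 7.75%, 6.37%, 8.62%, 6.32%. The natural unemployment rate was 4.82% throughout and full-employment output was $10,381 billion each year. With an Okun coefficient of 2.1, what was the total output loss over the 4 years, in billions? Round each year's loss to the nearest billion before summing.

$2,132 billion

Year 1980: gap = -2.1 × (7.75 - 4.82) = -6.153%, loss ≈ 10381 × 6.153/100 ≈ 639.
Year 1981: gap = -2.1 × (6.37 - 4.82) = -3.255%, loss ≈ 10381 × 3.255/100 ≈ 338.
Year 1982: gap = -2.1 × (8.62 - 4.82) = -7.98%, loss ≈ 10381 × 7.98/100 ≈ 828.
Year 1983: gap = -2.1 × (6.32 - 4.82) = -3.15%, loss ≈ 10381 × 3.15/100 ≈ 327.
Total lost output = 639 + 338 + 828 + 327 = 2132 billion.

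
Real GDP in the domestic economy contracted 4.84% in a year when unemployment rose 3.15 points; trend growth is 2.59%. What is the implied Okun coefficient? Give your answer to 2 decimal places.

Growth form: g_Y = g_Y* - β × Δu, so β = (g_Y* - g_Y)/Δu.
β = (2.59 + 4.84)/3.15 = 7.43/3.15 = 2.36.

β ≈ 2.36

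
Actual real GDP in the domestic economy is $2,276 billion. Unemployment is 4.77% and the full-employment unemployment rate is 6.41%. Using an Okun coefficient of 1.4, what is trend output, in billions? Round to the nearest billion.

$2,225 billion

Unemployment gap = 4.77 - 6.41 = -1.64 points, so output gap = -1.4 × (-1.64) = 2.296%.
Since Y = Y* × (1 + gap/100), Y* = 2276/1.02296 ≈ 2225 billion.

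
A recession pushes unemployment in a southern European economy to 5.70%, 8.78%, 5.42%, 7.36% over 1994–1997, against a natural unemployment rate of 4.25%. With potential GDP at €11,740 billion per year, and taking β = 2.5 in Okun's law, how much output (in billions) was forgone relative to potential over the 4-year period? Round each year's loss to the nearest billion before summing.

Year 1994: gap = -2.5 × (5.7 - 4.25) = -3.625%, loss ≈ 11740 × 3.625/100 ≈ 426.
Year 1995: gap = -2.5 × (8.78 - 4.25) = -11.325%, loss ≈ 11740 × 11.325/100 ≈ 1330.
Year 1996: gap = -2.5 × (5.42 - 4.25) = -2.925%, loss ≈ 11740 × 2.925/100 ≈ 343.
Year 1997: gap = -2.5 × (7.36 - 4.25) = -7.775%, loss ≈ 11740 × 7.775/100 ≈ 913.
Total lost output = 426 + 1330 + 343 + 913 = 3012 billion.

€3,012 billion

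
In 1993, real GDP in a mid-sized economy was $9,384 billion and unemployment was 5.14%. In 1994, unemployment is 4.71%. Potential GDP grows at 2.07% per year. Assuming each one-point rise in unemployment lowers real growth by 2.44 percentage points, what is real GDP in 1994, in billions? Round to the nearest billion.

$9,677 billion

Δu = 4.71 - 5.14 = -0.43 points.
Okun's law (growth form): g_Y = g_Y* - β × Δu = 2.07 - 2.44 × (-0.43) = 2.07 + 1.0492 = 3.1192%.
Real GDP in the next year = 9384 × (1 + 3.1192/100) = 9384 × 1.031192 ≈ 9677 billion.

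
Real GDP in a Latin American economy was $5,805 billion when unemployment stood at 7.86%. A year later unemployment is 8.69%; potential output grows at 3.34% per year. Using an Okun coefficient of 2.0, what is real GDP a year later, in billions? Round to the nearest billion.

$5,903 billion

Δu = 8.69 - 7.86 = 0.83 points.
Okun's law (growth form): g_Y = g_Y* - β × Δu = 3.34 - 2.0 × (0.83) = 3.34 - 1.66 = 1.68%.
Real GDP in the next year = 5805 × (1 + 1.68/100) = 5805 × 1.0168 ≈ 5903 billion.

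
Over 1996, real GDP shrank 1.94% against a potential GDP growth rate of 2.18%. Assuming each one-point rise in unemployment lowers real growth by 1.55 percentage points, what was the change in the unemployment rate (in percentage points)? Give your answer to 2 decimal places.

2.66 percentage points

Growth-rate Okun's law: g_Y = g_Y* - β × Δu, so Δu = (g_Y* - g_Y)/β.
Δu = (2.18 + 1.94)/1.55 = 4.12/1.55 = 2.66 percentage points.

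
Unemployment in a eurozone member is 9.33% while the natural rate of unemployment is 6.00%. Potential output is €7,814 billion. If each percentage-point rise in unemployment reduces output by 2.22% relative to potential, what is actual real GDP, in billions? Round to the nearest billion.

Unemployment gap = 9.33 - 6 = 3.33 points, so the output gap is -2.22 × 3.33 = -7.3926%.
Actual GDP = 7814 × (1 - 7.3926/100) = 7814 × 0.926074 ≈ 7236 billion.

€7,236 billion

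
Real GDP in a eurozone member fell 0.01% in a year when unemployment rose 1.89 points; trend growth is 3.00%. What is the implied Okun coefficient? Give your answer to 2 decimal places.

β ≈ 1.59

Growth form: g_Y = g_Y* - β × Δu, so β = (g_Y* - g_Y)/Δu.
β = (3 + 0.01)/1.89 = 3.01/1.89 = 1.59.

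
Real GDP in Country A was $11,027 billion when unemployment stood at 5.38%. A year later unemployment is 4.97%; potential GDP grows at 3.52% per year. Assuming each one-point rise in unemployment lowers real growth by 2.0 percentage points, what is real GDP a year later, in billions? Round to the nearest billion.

$11,506 billion

Δu = 4.97 - 5.38 = -0.41 points.
Okun's law (growth form): g_Y = g_Y* - β × Δu = 3.52 - 2.0 × (-0.41) = 3.52 + 0.82 = 4.34%.
Real GDP in the next year = 11027 × (1 + 4.34/100) = 11027 × 1.0434 ≈ 11506 billion.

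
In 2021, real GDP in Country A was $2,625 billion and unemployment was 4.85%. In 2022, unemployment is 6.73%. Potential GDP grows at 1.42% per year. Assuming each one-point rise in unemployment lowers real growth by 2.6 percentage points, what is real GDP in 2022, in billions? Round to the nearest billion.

Δu = 6.73 - 4.85 = 1.88 points.
Okun's law (growth form): g_Y = g_Y* - β × Δu = 1.42 - 2.6 × (1.88) = 1.42 - 4.888 = -3.468%.
Real GDP in the next year = 2625 × (1 - 3.468/100) = 2625 × 0.96532 ≈ 2534 billion.

$2,534 billion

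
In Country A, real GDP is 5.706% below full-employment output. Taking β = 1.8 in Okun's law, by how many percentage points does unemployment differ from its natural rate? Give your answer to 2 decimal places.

3.17 percentage points

Okun's law: output gap = -β × (u - u*), so u - u* = -(output gap)/β.
u - u* = -(-5.706)/1.8 = 3.17 percentage points.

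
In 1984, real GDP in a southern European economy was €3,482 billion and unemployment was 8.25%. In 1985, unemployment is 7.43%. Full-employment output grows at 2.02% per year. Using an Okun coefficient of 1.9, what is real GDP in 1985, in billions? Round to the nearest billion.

€3,607 billion

Δu = 7.43 - 8.25 = -0.82 points.
Okun's law (growth form): g_Y = g_Y* - β × Δu = 2.02 - 1.9 × (-0.82) = 2.02 + 1.558 = 3.578%.
Real GDP in the next year = 3482 × (1 + 3.578/100) = 3482 × 1.03578 ≈ 3607 billion.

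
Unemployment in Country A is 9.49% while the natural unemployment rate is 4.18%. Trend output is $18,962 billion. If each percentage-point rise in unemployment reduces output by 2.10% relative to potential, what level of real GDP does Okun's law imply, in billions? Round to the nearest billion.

$16,848 billion

Unemployment gap = 9.49 - 4.18 = 5.31 points, so the output gap is -2.1 × 5.31 = -11.151%.
Actual GDP = 18962 × (1 - 11.151/100) = 18962 × 0.88849 ≈ 16848 billion.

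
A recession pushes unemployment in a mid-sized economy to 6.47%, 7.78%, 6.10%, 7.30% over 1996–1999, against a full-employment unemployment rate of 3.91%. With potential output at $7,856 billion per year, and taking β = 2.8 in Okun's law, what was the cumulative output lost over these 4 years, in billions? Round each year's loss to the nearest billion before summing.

Year 1996: gap = -2.8 × (6.47 - 3.91) = -7.168%, loss ≈ 7856 × 7.168/100 ≈ 563.
Year 1997: gap = -2.8 × (7.78 - 3.91) = -10.836%, loss ≈ 7856 × 10.836/100 ≈ 851.
Year 1998: gap = -2.8 × (6.1 - 3.91) = -6.132%, loss ≈ 7856 × 6.132/100 ≈ 482.
Year 1999: gap = -2.8 × (7.3 - 3.91) = -9.492%, loss ≈ 7856 × 9.492/100 ≈ 746.
Total lost output = 563 + 851 + 482 + 746 = 2642 billion.

$2,642 billion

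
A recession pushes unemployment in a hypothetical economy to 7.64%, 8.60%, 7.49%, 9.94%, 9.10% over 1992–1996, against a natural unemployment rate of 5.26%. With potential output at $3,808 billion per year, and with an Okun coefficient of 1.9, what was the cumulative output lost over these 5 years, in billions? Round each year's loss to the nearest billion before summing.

$1,192 billion

Year 1992: gap = -1.9 × (7.64 - 5.26) = -4.522%, loss ≈ 3808 × 4.522/100 ≈ 172.
Year 1993: gap = -1.9 × (8.6 - 5.26) = -6.346%, loss ≈ 3808 × 6.346/100 ≈ 242.
Year 1994: gap = -1.9 × (7.49 - 5.26) = -4.237%, loss ≈ 3808 × 4.237/100 ≈ 161.
Year 1995: gap = -1.9 × (9.94 - 5.26) = -8.892%, loss ≈ 3808 × 8.892/100 ≈ 339.
Year 1996: gap = -1.9 × (9.1 - 5.26) = -7.296%, loss ≈ 3808 × 7.296/100 ≈ 278.
Total lost output = 172 + 242 + 161 + 339 + 278 = 1192 billion.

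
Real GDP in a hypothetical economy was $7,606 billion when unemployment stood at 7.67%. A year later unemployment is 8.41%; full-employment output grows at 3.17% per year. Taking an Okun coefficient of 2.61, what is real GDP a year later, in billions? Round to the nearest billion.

Δu = 8.41 - 7.67 = 0.74 points.
Okun's law (growth form): g_Y = g_Y* - β × Δu = 3.17 - 2.61 × (0.74) = 3.17 - 1.9314 = 1.2386%.
Real GDP in the next year = 7606 × (1 + 1.2386/100) = 7606 × 1.012386 ≈ 7700 billion.

$7,700 billion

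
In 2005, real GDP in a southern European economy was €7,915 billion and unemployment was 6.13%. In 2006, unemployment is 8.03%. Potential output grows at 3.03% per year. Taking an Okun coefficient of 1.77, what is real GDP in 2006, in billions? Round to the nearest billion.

Δu = 8.03 - 6.13 = 1.9 points.
Okun's law (growth form): g_Y = g_Y* - β × Δu = 3.03 - 1.77 × (1.90) = 3.03 - 3.363 = -0.333%.
Real GDP in the next year = 7915 × (1 - 0.333/100) = 7915 × 0.99667 ≈ 7889 billion.

€7,889 billion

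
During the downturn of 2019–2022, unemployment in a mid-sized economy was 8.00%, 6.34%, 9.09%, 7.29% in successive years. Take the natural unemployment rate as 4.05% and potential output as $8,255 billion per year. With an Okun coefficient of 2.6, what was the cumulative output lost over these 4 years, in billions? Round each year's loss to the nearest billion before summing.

Year 2019: gap = -2.6 × (8 - 4.05) = -10.27%, loss ≈ 8255 × 10.27/100 ≈ 848.
Year 2020: gap = -2.6 × (6.34 - 4.05) = -5.954%, loss ≈ 8255 × 5.954/100 ≈ 492.
Year 2021: gap = -2.6 × (9.09 - 4.05) = -13.104%, loss ≈ 8255 × 13.104/100 ≈ 1082.
Year 2022: gap = -2.6 × (7.29 - 4.05) = -8.424%, loss ≈ 8255 × 8.424/100 ≈ 695.
Total lost output = 848 + 492 + 1082 + 695 = 3117 billion.

$3,117 billion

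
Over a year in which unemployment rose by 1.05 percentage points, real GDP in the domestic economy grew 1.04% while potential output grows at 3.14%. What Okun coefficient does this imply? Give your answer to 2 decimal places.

Growth form: g_Y = g_Y* - β × Δu, so β = (g_Y* - g_Y)/Δu.
β = (3.14 - 1.04)/1.05 = 2.1/1.05 = 2.00.

β ≈ 2.00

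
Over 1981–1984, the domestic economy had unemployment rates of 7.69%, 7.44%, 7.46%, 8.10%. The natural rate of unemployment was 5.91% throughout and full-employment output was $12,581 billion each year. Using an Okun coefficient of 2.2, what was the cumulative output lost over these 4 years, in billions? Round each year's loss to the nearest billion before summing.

$1,951 billion

Year 1981: gap = -2.2 × (7.69 - 5.91) = -3.916%, loss ≈ 12581 × 3.916/100 ≈ 493.
Year 1982: gap = -2.2 × (7.44 - 5.91) = -3.366%, loss ≈ 12581 × 3.366/100 ≈ 423.
Year 1983: gap = -2.2 × (7.46 - 5.91) = -3.41%, loss ≈ 12581 × 3.41/100 ≈ 429.
Year 1984: gap = -2.2 × (8.1 - 5.91) = -4.818%, loss ≈ 12581 × 4.818/100 ≈ 606.
Total lost output = 493 + 423 + 429 + 606 = 1951 billion.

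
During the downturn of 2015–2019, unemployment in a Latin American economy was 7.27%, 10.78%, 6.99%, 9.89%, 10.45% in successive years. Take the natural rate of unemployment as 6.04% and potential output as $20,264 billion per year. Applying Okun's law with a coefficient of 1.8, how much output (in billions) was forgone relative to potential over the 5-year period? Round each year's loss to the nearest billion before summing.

Year 2015: gap = -1.8 × (7.27 - 6.04) = -2.214%, loss ≈ 20264 × 2.214/100 ≈ 449.
Year 2016: gap = -1.8 × (10.78 - 6.04) = -8.532%, loss ≈ 20264 × 8.532/100 ≈ 1729.
Year 2017: gap = -1.8 × (6.99 - 6.04) = -1.71%, loss ≈ 20264 × 1.71/100 ≈ 347.
Year 2018: gap = -1.8 × (9.89 - 6.04) = -6.93%, loss ≈ 20264 × 6.93/100 ≈ 1404.
Year 2019: gap = -1.8 × (10.45 - 6.04) = -7.938%, loss ≈ 20264 × 7.938/100 ≈ 1609.
Total lost output = 449 + 1729 + 347 + 1404 + 1609 = 5538 billion.

$5,538 billion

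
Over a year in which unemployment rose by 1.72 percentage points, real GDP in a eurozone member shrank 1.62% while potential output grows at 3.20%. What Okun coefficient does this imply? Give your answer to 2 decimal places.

β ≈ 2.80

Growth form: g_Y = g_Y* - β × Δu, so β = (g_Y* - g_Y)/Δu.
β = (3.2 + 1.62)/1.72 = 4.82/1.72 = 2.80.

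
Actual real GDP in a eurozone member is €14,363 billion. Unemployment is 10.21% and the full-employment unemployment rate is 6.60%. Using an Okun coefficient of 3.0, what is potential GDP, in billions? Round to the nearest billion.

Unemployment gap = 10.21 - 6.6 = 3.61 points, so output gap = -3 × 3.61 = -10.83%.
Since Y = Y* × (1 + gap/100), Y* = 14363/0.8917 ≈ 16107 billion.

€16,107 billion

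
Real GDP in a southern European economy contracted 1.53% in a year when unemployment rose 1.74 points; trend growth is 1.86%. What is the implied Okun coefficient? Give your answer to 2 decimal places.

Growth form: g_Y = g_Y* - β × Δu, so β = (g_Y* - g_Y)/Δu.
β = (1.86 + 1.53)/1.74 = 3.39/1.74 = 1.95.

β ≈ 1.95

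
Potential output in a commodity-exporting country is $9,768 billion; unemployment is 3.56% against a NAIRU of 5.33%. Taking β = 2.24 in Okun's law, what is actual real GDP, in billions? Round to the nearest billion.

$10,155 billion

Unemployment gap = 3.56 - 5.33 = -1.77 points, so the output gap is -2.24 × (-1.77) = 3.9648%.
Actual GDP = 9768 × (1 + 3.9648/100) = 9768 × 1.039648 ≈ 10155 billion.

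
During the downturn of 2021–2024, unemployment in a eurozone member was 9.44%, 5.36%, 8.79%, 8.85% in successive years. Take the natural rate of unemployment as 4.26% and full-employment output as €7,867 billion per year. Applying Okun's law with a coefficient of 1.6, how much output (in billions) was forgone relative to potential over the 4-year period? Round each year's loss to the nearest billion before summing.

€1,938 billion

Year 2021: gap = -1.6 × (9.44 - 4.26) = -8.288%, loss ≈ 7867 × 8.288/100 ≈ 652.
Year 2022: gap = -1.6 × (5.36 - 4.26) = -1.76%, loss ≈ 7867 × 1.76/100 ≈ 138.
Year 2023: gap = -1.6 × (8.79 - 4.26) = -7.248%, loss ≈ 7867 × 7.248/100 ≈ 570.
Year 2024: gap = -1.6 × (8.85 - 4.26) = -7.344%, loss ≈ 7867 × 7.344/100 ≈ 578.
Total lost output = 652 + 138 + 570 + 578 = 1938 billion.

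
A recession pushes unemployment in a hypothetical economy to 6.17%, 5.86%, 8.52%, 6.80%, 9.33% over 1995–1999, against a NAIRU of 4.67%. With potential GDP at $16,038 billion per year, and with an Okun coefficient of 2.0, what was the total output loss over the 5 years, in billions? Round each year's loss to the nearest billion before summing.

Year 1995: gap = -2.0 × (6.17 - 4.67) = -3%, loss ≈ 16038 × 3/100 ≈ 481.
Year 1996: gap = -2.0 × (5.86 - 4.67) = -2.38%, loss ≈ 16038 × 2.38/100 ≈ 382.
Year 1997: gap = -2.0 × (8.52 - 4.67) = -7.7%, loss ≈ 16038 × 7.7/100 ≈ 1235.
Year 1998: gap = -2.0 × (6.8 - 4.67) = -4.26%, loss ≈ 16038 × 4.26/100 ≈ 683.
Year 1999: gap = -2.0 × (9.33 - 4.67) = -9.32%, loss ≈ 16038 × 9.32/100 ≈ 1495.
Total lost output = 481 + 382 + 1235 + 683 + 1495 = 4276 billion.

$4,276 billion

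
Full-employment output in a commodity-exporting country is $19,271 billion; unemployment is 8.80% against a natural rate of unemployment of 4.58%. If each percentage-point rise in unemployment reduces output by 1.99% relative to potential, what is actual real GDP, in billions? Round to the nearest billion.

Unemployment gap = 8.8 - 4.58 = 4.22 points, so the output gap is -1.99 × 4.22 = -8.3978%.
Actual GDP = 19271 × (1 - 8.3978/100) = 19271 × 0.916022 ≈ 17653 billion.

$17,653 billion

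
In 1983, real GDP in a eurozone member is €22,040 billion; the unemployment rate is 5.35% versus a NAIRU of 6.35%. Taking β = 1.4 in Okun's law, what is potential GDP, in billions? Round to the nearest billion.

€21,736 billion

Unemployment gap = 5.35 - 6.35 = -1 point, so output gap = -1.4 × (-1) = 1.4%.
Since Y = Y* × (1 + gap/100), Y* = 22040/1.014 ≈ 21736 billion.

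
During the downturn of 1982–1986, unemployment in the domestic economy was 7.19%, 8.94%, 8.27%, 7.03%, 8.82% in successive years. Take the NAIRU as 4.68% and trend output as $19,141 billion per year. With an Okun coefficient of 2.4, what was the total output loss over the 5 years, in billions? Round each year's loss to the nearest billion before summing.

Year 1982: gap = -2.4 × (7.19 - 4.68) = -6.024%, loss ≈ 19141 × 6.024/100 ≈ 1153.
Year 1983: gap = -2.4 × (8.94 - 4.68) = -10.224%, loss ≈ 19141 × 10.224/100 ≈ 1957.
Year 1984: gap = -2.4 × (8.27 - 4.68) = -8.616%, loss ≈ 19141 × 8.616/100 ≈ 1649.
Year 1985: gap = -2.4 × (7.03 - 4.68) = -5.64%, loss ≈ 19141 × 5.64/100 ≈ 1080.
Year 1986: gap = -2.4 × (8.82 - 4.68) = -9.936%, loss ≈ 19141 × 9.936/100 ≈ 1902.
Total lost output = 1153 + 1957 + 1649 + 1080 + 1902 = 7741 billion.

$7,741 billion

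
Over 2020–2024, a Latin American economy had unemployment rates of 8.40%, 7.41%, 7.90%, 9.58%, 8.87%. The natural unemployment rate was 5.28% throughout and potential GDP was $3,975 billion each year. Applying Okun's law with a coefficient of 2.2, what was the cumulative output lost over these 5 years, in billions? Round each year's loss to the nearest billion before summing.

$1,378 billion

Year 2020: gap = -2.2 × (8.4 - 5.28) = -6.864%, loss ≈ 3975 × 6.864/100 ≈ 273.
Year 2021: gap = -2.2 × (7.41 - 5.28) = -4.686%, loss ≈ 3975 × 4.686/100 ≈ 186.
Year 2022: gap = -2.2 × (7.9 - 5.28) = -5.764%, loss ≈ 3975 × 5.764/100 ≈ 229.
Year 2023: gap = -2.2 × (9.58 - 5.28) = -9.46%, loss ≈ 3975 × 9.46/100 ≈ 376.
Year 2024: gap = -2.2 × (8.87 - 5.28) = -7.898%, loss ≈ 3975 × 7.898/100 ≈ 314.
Total lost output = 273 + 186 + 229 + 376 + 314 = 1378 billion.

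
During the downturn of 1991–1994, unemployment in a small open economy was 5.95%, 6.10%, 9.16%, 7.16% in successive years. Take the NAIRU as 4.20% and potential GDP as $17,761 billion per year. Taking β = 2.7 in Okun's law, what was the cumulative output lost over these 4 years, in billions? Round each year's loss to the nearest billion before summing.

Year 1991: gap = -2.7 × (5.95 - 4.2) = -4.725%, loss ≈ 17761 × 4.725/100 ≈ 839.
Year 1992: gap = -2.7 × (6.1 - 4.2) = -5.13%, loss ≈ 17761 × 5.13/100 ≈ 911.
Year 1993: gap = -2.7 × (9.16 - 4.2) = -13.392%, loss ≈ 17761 × 13.392/100 ≈ 2379.
Year 1994: gap = -2.7 × (7.16 - 4.2) = -7.992%, loss ≈ 17761 × 7.992/100 ≈ 1419.
Total lost output = 839 + 911 + 2379 + 1419 = 5548 billion.

$5,548 billion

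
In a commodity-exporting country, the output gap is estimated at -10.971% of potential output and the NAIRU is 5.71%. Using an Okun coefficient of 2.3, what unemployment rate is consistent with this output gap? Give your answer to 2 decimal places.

From Okun's law, u - u* = -(output gap)/β = -(-10.971)/2.3 = 4.77 points.
So u = 5.71 + 4.77 = 10.48%.

10.48%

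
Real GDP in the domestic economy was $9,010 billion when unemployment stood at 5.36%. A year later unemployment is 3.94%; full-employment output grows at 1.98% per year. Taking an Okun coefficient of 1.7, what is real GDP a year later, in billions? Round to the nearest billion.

$9,406 billion

Δu = 3.94 - 5.36 = -1.42 points.
Okun's law (growth form): g_Y = g_Y* - β × Δu = 1.98 - 1.7 × (-1.42) = 1.98 + 2.414 = 4.394%.
Real GDP in the next year = 9010 × (1 + 4.394/100) = 9010 × 1.04394 ≈ 9406 billion.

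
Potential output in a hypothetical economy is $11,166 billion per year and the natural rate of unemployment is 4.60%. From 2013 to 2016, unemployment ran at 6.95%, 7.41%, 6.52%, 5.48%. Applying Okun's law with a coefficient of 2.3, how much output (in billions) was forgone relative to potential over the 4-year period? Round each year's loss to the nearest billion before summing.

$2,045 billion

Year 2013: gap = -2.3 × (6.95 - 4.6) = -5.405%, loss ≈ 11166 × 5.405/100 ≈ 604.
Year 2014: gap = -2.3 × (7.41 - 4.6) = -6.463%, loss ≈ 11166 × 6.463/100 ≈ 722.
Year 2015: gap = -2.3 × (6.52 - 4.6) = -4.416%, loss ≈ 11166 × 4.416/100 ≈ 493.
Year 2016: gap = -2.3 × (5.48 - 4.6) = -2.024%, loss ≈ 11166 × 2.024/100 ≈ 226.
Total lost output = 604 + 722 + 493 + 226 = 2045 billion.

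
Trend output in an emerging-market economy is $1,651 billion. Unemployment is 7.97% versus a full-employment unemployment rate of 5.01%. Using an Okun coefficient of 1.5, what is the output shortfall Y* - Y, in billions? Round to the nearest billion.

$73 billion

Output gap = -1.5 × (7.97 - 5.01) = -1.5 × 2.96 = -4.44%.
Actual GDP ≈ 1651 × 0.9556 ≈ 1578 billion, so the shortfall is 1651 - 1578 = 73 billion.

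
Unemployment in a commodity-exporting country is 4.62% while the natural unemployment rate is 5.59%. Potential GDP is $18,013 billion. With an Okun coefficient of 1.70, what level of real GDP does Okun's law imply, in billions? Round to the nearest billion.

Unemployment gap = 4.62 - 5.59 = -0.97 points, so the output gap is -1.7 × (-0.97) = 1.649%.
Actual GDP = 18013 × (1 + 1.649/100) = 18013 × 1.01649 ≈ 18310 billion.

$18,310 billion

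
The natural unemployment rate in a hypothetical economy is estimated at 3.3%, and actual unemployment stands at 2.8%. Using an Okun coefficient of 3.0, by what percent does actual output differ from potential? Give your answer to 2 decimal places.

The unemployment gap is 2.8 - 3.3 = -0.5 percentage points.
Okun's law gives an output gap of -3 × (-0.5) = 1.5%, i.e. 1.50% above potential.

1.50%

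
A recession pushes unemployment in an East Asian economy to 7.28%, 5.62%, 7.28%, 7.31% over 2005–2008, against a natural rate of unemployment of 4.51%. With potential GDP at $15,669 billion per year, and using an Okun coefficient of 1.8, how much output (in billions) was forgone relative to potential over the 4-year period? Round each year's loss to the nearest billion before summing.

Year 2005: gap = -1.8 × (7.28 - 4.51) = -4.986%, loss ≈ 15669 × 4.986/100 ≈ 781.
Year 2006: gap = -1.8 × (5.62 - 4.51) = -1.998%, loss ≈ 15669 × 1.998/100 ≈ 313.
Year 2007: gap = -1.8 × (7.28 - 4.51) = -4.986%, loss ≈ 15669 × 4.986/100 ≈ 781.
Year 2008: gap = -1.8 × (7.31 - 4.51) = -5.04%, loss ≈ 15669 × 5.04/100 ≈ 790.
Total lost output = 781 + 313 + 781 + 790 = 2665 billion.

$2,665 billion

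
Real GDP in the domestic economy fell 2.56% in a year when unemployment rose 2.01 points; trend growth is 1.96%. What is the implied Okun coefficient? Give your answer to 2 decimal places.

Growth form: g_Y = g_Y* - β × Δu, so β = (g_Y* - g_Y)/Δu.
β = (1.96 + 2.56)/2.01 = 4.52/2.01 = 2.25.

β ≈ 2.25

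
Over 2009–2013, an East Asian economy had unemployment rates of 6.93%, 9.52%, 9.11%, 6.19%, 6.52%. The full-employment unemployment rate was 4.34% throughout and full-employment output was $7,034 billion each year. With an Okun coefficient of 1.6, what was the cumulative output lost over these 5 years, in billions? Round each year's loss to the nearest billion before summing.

Year 2009: gap = -1.6 × (6.93 - 4.34) = -4.144%, loss ≈ 7034 × 4.144/100 ≈ 291.
Year 2010: gap = -1.6 × (9.52 - 4.34) = -8.288%, loss ≈ 7034 × 8.288/100 ≈ 583.
Year 2011: gap = -1.6 × (9.11 - 4.34) = -7.632%, loss ≈ 7034 × 7.632/100 ≈ 537.
Year 2012: gap = -1.6 × (6.19 - 4.34) = -2.96%, loss ≈ 7034 × 2.96/100 ≈ 208.
Year 2013: gap = -1.6 × (6.52 - 4.34) = -3.488%, loss ≈ 7034 × 3.488/100 ≈ 245.
Total lost output = 291 + 583 + 537 + 208 + 245 = 1864 billion.

$1,864 billion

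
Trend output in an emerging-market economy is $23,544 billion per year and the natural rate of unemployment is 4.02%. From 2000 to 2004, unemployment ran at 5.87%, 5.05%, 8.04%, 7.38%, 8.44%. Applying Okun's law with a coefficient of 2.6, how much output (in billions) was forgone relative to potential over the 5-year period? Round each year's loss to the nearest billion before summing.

$8,987 billion

Year 2000: gap = -2.6 × (5.87 - 4.02) = -4.81%, loss ≈ 23544 × 4.81/100 ≈ 1132.
Year 2001: gap = -2.6 × (5.05 - 4.02) = -2.678%, loss ≈ 23544 × 2.678/100 ≈ 631.
Year 2002: gap = -2.6 × (8.04 - 4.02) = -10.452%, loss ≈ 23544 × 10.452/100 ≈ 2461.
Year 2003: gap = -2.6 × (7.38 - 4.02) = -8.736%, loss ≈ 23544 × 8.736/100 ≈ 2057.
Year 2004: gap = -2.6 × (8.44 - 4.02) = -11.492%, loss ≈ 23544 × 11.492/100 ≈ 2706.
Total lost output = 1132 + 631 + 2461 + 2057 + 2706 = 8987 billion.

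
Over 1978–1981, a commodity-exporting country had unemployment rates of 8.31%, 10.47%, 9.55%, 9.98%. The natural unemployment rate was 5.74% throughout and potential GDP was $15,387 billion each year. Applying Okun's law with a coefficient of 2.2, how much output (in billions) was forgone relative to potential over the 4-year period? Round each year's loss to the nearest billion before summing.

Year 1978: gap = -2.2 × (8.31 - 5.74) = -5.654%, loss ≈ 15387 × 5.654/100 ≈ 870.
Year 1979: gap = -2.2 × (10.47 - 5.74) = -10.406%, loss ≈ 15387 × 10.406/100 ≈ 1601.
Year 1980: gap = -2.2 × (9.55 - 5.74) = -8.382%, loss ≈ 15387 × 8.382/100 ≈ 1290.
Year 1981: gap = -2.2 × (9.98 - 5.74) = -9.328%, loss ≈ 15387 × 9.328/100 ≈ 1435.
Total lost output = 870 + 1601 + 1290 + 1435 = 5196 billion.

$5,196 billion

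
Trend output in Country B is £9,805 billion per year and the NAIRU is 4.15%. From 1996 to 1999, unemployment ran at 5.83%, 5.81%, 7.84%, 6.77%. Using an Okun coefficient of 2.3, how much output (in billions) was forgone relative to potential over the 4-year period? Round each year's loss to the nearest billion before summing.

£2,176 billion

Year 1996: gap = -2.3 × (5.83 - 4.15) = -3.864%, loss ≈ 9805 × 3.864/100 ≈ 379.
Year 1997: gap = -2.3 × (5.81 - 4.15) = -3.818%, loss ≈ 9805 × 3.818/100 ≈ 374.
Year 1998: gap = -2.3 × (7.84 - 4.15) = -8.487%, loss ≈ 9805 × 8.487/100 ≈ 832.
Year 1999: gap = -2.3 × (6.77 - 4.15) = -6.026%, loss ≈ 9805 × 6.026/100 ≈ 591.
Total lost output = 379 + 374 + 832 + 591 = 2176 billion.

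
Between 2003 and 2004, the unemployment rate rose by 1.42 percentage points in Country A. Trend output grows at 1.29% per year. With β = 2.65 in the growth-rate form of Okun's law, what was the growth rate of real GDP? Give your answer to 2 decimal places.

-2.47%

Growth-rate Okun's law: g_Y = g_Y* - β × Δu.
g_Y = 1.29 - 2.65 × (1.42) = 1.29 - 3.763 = -2.473%, i.e. -2.47% to 2 d.p.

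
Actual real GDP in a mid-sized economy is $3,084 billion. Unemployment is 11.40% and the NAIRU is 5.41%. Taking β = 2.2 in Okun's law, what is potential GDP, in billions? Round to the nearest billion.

$3,552 billion

Unemployment gap = 11.4 - 5.41 = 5.99 points, so output gap = -2.2 × 5.99 = -13.178%.
Since Y = Y* × (1 + gap/100), Y* = 3084/0.86822 ≈ 3552 billion.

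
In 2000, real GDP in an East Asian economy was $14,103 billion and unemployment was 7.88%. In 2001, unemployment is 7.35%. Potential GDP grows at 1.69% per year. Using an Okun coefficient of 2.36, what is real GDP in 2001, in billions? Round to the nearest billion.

Δu = 7.35 - 7.88 = -0.53 points.
Okun's law (growth form): g_Y = g_Y* - β × Δu = 1.69 - 2.36 × (-0.53) = 1.69 + 1.2508 = 2.9408%.
Real GDP in the next year = 14103 × (1 + 2.9408/100) = 14103 × 1.029408 ≈ 14518 billion.

$14,518 billion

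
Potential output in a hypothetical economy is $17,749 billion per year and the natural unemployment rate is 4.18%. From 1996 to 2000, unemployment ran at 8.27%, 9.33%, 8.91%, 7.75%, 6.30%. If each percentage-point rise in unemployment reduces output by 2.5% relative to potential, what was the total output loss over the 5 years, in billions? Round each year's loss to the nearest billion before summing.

Year 1996: gap = -2.5 × (8.27 - 4.18) = -10.225%, loss ≈ 17749 × 10.225/100 ≈ 1815.
Year 1997: gap = -2.5 × (9.33 - 4.18) = -12.875%, loss ≈ 17749 × 12.875/100 ≈ 2285.
Year 1998: gap = -2.5 × (8.91 - 4.18) = -11.825%, loss ≈ 17749 × 11.825/100 ≈ 2099.
Year 1999: gap = -2.5 × (7.75 - 4.18) = -8.925%, loss ≈ 17749 × 8.925/100 ≈ 1584.
Year 2000: gap = -2.5 × (6.3 - 4.18) = -5.3%, loss ≈ 17749 × 5.3/100 ≈ 941.
Total lost output = 1815 + 2285 + 2099 + 1584 + 941 = 8724 billion.

$8,724 billion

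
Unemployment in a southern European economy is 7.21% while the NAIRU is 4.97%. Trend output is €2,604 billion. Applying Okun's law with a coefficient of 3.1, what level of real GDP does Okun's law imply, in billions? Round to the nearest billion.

Unemployment gap = 7.21 - 4.97 = 2.24 points, so the output gap is -3.1 × 2.24 = -6.944%.
Actual GDP = 2604 × (1 - 6.944/100) = 2604 × 0.93056 ≈ 2423 billion.

€2,423 billion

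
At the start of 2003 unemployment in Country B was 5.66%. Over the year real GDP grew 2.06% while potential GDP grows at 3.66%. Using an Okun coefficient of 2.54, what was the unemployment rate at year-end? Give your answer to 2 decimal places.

Growth-rate Okun's law: g_Y = g_Y* - β × Δu, so Δu = (g_Y* - g_Y)/β.
Δu = (3.66 - 2.06)/2.54 = 1.6/2.54 = 0.63 percentage points.
Year-end unemployment = 5.66 + 0.63 = 6.29%.

6.29%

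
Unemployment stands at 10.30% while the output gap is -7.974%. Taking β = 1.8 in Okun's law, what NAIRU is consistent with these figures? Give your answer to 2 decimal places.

5.87%

From Okun's law, u - u* = -(output gap)/β = -(-7.974)/1.8 = 4.43 points.
So u* = 10.3 - 4.43 = 5.87%.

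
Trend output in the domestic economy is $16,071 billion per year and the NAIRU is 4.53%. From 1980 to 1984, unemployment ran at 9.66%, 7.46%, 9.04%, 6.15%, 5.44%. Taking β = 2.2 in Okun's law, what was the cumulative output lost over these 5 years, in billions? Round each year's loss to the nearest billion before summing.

Year 1980: gap = -2.2 × (9.66 - 4.53) = -11.286%, loss ≈ 16071 × 11.286/100 ≈ 1814.
Year 1981: gap = -2.2 × (7.46 - 4.53) = -6.446%, loss ≈ 16071 × 6.446/100 ≈ 1036.
Year 1982: gap = -2.2 × (9.04 - 4.53) = -9.922%, loss ≈ 16071 × 9.922/100 ≈ 1595.
Year 1983: gap = -2.2 × (6.15 - 4.53) = -3.564%, loss ≈ 16071 × 3.564/100 ≈ 573.
Year 1984: gap = -2.2 × (5.44 - 4.53) = -2.002%, loss ≈ 16071 × 2.002/100 ≈ 322.
Total lost output = 1814 + 1036 + 1595 + 573 + 322 = 5340 billion.

$5,340 billion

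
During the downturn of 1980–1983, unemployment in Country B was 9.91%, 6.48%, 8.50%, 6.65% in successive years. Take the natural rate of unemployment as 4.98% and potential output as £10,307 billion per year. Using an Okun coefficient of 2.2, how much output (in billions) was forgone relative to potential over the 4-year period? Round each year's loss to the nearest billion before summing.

Year 1980: gap = -2.2 × (9.91 - 4.98) = -10.846%, loss ≈ 10307 × 10.846/100 ≈ 1118.
Year 1981: gap = -2.2 × (6.48 - 4.98) = -3.3%, loss ≈ 10307 × 3.3/100 ≈ 340.
Year 1982: gap = -2.2 × (8.5 - 4.98) = -7.744%, loss ≈ 10307 × 7.744/100 ≈ 798.
Year 1983: gap = -2.2 × (6.65 - 4.98) = -3.674%, loss ≈ 10307 × 3.674/100 ≈ 379.
Total lost output = 1118 + 340 + 798 + 379 = 2635 billion.

£2,635 billion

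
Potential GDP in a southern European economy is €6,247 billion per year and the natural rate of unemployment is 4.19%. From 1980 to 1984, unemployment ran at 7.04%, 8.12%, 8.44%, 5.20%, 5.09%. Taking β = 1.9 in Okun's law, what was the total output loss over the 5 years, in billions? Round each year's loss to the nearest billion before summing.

Year 1980: gap = -1.9 × (7.04 - 4.19) = -5.415%, loss ≈ 6247 × 5.415/100 ≈ 338.
Year 1981: gap = -1.9 × (8.12 - 4.19) = -7.467%, loss ≈ 6247 × 7.467/100 ≈ 466.
Year 1982: gap = -1.9 × (8.44 - 4.19) = -8.075%, loss ≈ 6247 × 8.075/100 ≈ 504.
Year 1983: gap = -1.9 × (5.2 - 4.19) = -1.919%, loss ≈ 6247 × 1.919/100 ≈ 120.
Year 1984: gap = -1.9 × (5.09 - 4.19) = -1.71%, loss ≈ 6247 × 1.71/100 ≈ 107.
Total lost output = 338 + 466 + 504 + 120 + 107 = 1535 billion.

€1,535 billion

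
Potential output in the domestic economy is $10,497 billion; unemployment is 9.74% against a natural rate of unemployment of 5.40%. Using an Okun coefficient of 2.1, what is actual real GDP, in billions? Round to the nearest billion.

Unemployment gap = 9.74 - 5.4 = 4.34 points, so the output gap is -2.1 × 4.34 = -9.114%.
Actual GDP = 10497 × (1 - 9.114/100) = 10497 × 0.90886 ≈ 9540 billion.

$9,540 billion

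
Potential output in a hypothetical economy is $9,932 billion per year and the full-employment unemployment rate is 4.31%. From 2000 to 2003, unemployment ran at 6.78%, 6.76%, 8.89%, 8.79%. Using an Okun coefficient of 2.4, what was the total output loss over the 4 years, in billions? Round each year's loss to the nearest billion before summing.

Year 2000: gap = -2.4 × (6.78 - 4.31) = -5.928%, loss ≈ 9932 × 5.928/100 ≈ 589.
Year 2001: gap = -2.4 × (6.76 - 4.31) = -5.88%, loss ≈ 9932 × 5.88/100 ≈ 584.
Year 2002: gap = -2.4 × (8.89 - 4.31) = -10.992%, loss ≈ 9932 × 10.992/100 ≈ 1092.
Year 2003: gap = -2.4 × (8.79 - 4.31) = -10.752%, loss ≈ 9932 × 10.752/100 ≈ 1068.
Total lost output = 589 + 584 + 1092 + 1068 = 3333 billion.

$3,333 billion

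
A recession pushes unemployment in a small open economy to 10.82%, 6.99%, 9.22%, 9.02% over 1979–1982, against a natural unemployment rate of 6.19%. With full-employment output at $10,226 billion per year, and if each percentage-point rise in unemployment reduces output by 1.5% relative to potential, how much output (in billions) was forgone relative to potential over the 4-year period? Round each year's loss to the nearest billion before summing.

$1,732 billion

Year 1979: gap = -1.5 × (10.82 - 6.19) = -6.945%, loss ≈ 10226 × 6.945/100 ≈ 710.
Year 1980: gap = -1.5 × (6.99 - 6.19) = -1.2%, loss ≈ 10226 × 1.2/100 ≈ 123.
Year 1981: gap = -1.5 × (9.22 - 6.19) = -4.545%, loss ≈ 10226 × 4.545/100 ≈ 465.
Year 1982: gap = -1.5 × (9.02 - 6.19) = -4.245%, loss ≈ 10226 × 4.245/100 ≈ 434.
Total lost output = 710 + 123 + 465 + 434 = 1732 billion.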